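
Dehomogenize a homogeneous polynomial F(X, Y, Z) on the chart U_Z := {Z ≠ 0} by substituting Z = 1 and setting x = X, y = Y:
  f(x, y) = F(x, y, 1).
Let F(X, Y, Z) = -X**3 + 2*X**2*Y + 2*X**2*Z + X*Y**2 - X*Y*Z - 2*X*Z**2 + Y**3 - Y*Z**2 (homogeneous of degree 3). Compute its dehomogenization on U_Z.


f(x, y) = -x**3 + 2*x**2*y + 2*x**2 + x*y**2 - x*y - 2*x + y**3 - y

On U_Z we set Z = 1. Each monomial c·X^i·Y^j·Z^k in F becomes c·x^i·y^j·1^k = c·x^i·y^j.
Substituting Z = 1: F(X, Y, 1) = -x**3 + 2*x**2*y + 2*x**2 + x*y**2 - x*y - 2*x + y**3 - y.
Note: deg(f) ≤ deg(F) = 3; strict inequality happens when F is divisible by Z (lost terms).


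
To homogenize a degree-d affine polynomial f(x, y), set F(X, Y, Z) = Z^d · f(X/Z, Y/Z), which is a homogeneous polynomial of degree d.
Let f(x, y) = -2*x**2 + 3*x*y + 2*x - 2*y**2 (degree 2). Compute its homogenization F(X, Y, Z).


F(X, Y, Z) = -2*X**2 + 3*X*Y + 2*X*Z - 2*Y**2

deg(f) = 2.
Substitute x = X/Z, y = Y/Z into f, then multiply by Z^2.
  monomial -2·x^2·y^0 ↦ -2·X^2·Y^0·Z^0.
  monomial 3·x^1·y^1 ↦ 3·X^1·Y^1·Z^0.
  monomial 2·x^1·y^0 ↦ 2·X^1·Y^0·Z^1.
  monomial -2·x^0·y^2 ↦ -2·X^0·Y^2·Z^0.
Collecting: F(X, Y, Z) = -2*X**2 + 3*X*Y + 2*X*Z - 2*Y**2.


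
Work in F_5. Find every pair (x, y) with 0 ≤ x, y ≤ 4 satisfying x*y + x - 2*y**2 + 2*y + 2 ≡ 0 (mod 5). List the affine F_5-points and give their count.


Affine F_5-points: {(0, 3), (3, 0), (4, 1), (4, 2)}; count = 4.

For each of the 25 pairs (x, y) ∈ F_5², evaluate f(x, y) mod 5. Record the zeros.
  x = 0: [0↦2, 1↦2, 2↦3, 3↦0, 4↦3]  zeros at y ∈ {3}
  x = 1: [0↦3, 1↦4, 2↦1, 3↦4, 4↦3]  zeros at y ∈ ∅
  x = 2: [0↦4, 1↦1, 2↦4, 3↦3, 4↦3]  zeros at y ∈ ∅
  x = 3: [0↦0, 1↦3, 2↦2, 3↦2, 4↦3]  zeros at y ∈ {0}
  x = 4: [0↦1, 1↦0, 2↦0, 3↦1, 4↦3]  zeros at y ∈ {1, 2}
Collecting zeros: affine points = {(0, 3), (3, 0), (4, 1), (4, 2)}.
Total count |C(F_5)_aff| = 4.


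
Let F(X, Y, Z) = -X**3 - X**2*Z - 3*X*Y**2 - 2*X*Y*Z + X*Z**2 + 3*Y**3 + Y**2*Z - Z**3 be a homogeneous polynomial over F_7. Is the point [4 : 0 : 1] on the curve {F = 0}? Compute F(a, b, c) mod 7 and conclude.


F(4,0,1) ≡ 0 (mod 7); P is on the curve.

Evaluate F(4, 0, 1) term-by-term (mod 7).
  -X**3 ↦ -1·64·1·1 = -64
  -X**2*Z ↦ -1·16·1·1 = -16
  -3*X*Y**2 ↦ -3·4·0·1 = 0
  -2*X*Y*Z ↦ -2·4·0·1 = 0
  X*Z**2 ↦ 1·4·1·1 = 4
  3*Y**3 ↦ 3·1·0·1 = 0
  Y**2*Z ↦ 1·1·0·1 = 0
  -Z**3 ↦ -1·1·1·1 = -1
Sum: F(4, 0, 1) = (-64) + (-16) + (0) + (0) + (4) + (0) + (0) + (-1) = -77.
Reducing mod 7: -77 ≡ 0 (mod 7).
Since F(a, b, c) ≡ 0 (mod 7), P lies on the curve.


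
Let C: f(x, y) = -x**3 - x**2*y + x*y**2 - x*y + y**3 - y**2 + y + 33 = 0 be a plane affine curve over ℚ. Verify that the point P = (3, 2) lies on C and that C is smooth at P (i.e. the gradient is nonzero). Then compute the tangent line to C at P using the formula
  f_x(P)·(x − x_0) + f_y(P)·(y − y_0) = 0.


Tangent line at P: -37*x + 9*y + 93 = 0.

Step 1: f(3, 2) = 0, so P lies on C.
Step 2: partial derivatives
  f_x(x, y) = -3*x**2 - 2*x*y + y**2 - y, f_y(x, y) = -x**2 + 2*x*y - x + 3*y**2 - 2*y + 1.
  f_x(P) = -37, f_y(P) = 9 (gradient nonzero, so P is smooth).
Step 3: tangent line at P: -37·(x − 3) + 9·(y − 2) = 0.
Expanding: -37*x + 9*y + 93 = 0.


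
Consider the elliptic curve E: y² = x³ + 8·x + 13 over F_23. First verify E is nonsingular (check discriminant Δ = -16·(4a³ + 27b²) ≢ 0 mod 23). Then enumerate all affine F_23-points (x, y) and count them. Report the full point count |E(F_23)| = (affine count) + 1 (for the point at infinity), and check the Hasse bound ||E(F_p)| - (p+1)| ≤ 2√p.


Affine points = {(0, 6), (0, 17), (3, 8), (3, 15), (6, 1), (6, 22), (9, 3), (9, 20), (10, 9), (10, 14), (11, 11), (11, 12), (15, 9), (15, 14), (17, 5), (17, 18), (18, 3), (18, 20), (19, 3), (19, 20), (20, 10), (20, 13), (21, 9), (21, 14), (22, 2), (22, 21)}; affine count = 26; |E(F_23)| = 27.

Discriminant check: Δ ∝ 4a³ + 27b² = 4·8³ + 27·13² = 4·512 + 27·169 ≡ 10 (mod 23). Nonzero ⇒ E is nonsingular.
For each x ∈ F_23, compute rhs = x³ + 8·x + 13 mod 23, then count y ∈ F_23 with y² ≡ rhs.
  x = 0: rhs = 13, matching y values: 6, 17 (2 points).
  x = 1: rhs = 22, matching y values: none (0 points).
  x = 2: rhs = 14, matching y values: none (0 points).
  x = 3: rhs = 18, matching y values: 8, 15 (2 points).
  x = 4: rhs = 17, matching y values: none (0 points).
  x = 5: rhs = 17, matching y values: none (0 points).
  x = 6: rhs = 1, matching y values: 1, 22 (2 points).
  x = 7: rhs = 21, matching y values: none (0 points).
  x = 8: rhs = 14, matching y values: none (0 points).
  x = 9: rhs = 9, matching y values: 3, 20 (2 points).
  x = 10: rhs = 12, matching y values: 9, 14 (2 points).
  x = 11: rhs = 6, matching y values: 11, 12 (2 points).
  x = 12: rhs = 20, matching y values: none (0 points).
  x = 13: rhs = 14, matching y values: none (0 points).
  x = 14: rhs = 17, matching y values: none (0 points).
  x = 15: rhs = 12, matching y values: 9, 14 (2 points).
  x = 16: rhs = 5, matching y values: none (0 points).
  x = 17: rhs = 2, matching y values: 5, 18 (2 points).
  x = 18: rhs = 9, matching y values: 3, 20 (2 points).
  x = 19: rhs = 9, matching y values: 3, 20 (2 points).
  x = 20: rhs = 8, matching y values: 10, 13 (2 points).
  x = 21: rhs = 12, matching y values: 9, 14 (2 points).
  x = 22: rhs = 4, matching y values: 2, 21 (2 points).
Total affine count: 26.
Full point count |E(F_23)| = 26 + 1 = 27.
Hasse bound: |27 − (23+1)| = |3| = 3 ≤ 2√23 ≈ 9.5917 ✓.


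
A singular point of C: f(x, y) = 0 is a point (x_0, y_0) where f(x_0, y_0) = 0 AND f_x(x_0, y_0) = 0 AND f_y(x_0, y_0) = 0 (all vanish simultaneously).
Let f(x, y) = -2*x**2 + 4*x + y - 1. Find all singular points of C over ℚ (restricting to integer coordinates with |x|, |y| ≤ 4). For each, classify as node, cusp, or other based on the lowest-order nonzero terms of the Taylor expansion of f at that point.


No singular points in the scanned grid; C is smooth there.

Compute partial derivatives:
  f_x = 4 - 4*x.
  f_y = 1.
f_y = 1 is a nonzero constant, so f_y never vanishes: no point (x, y) can satisfy f = f_x = f_y = 0. In particular no (x, y) ∈ {−4, ..., 4}² is singular; the curve is smooth.


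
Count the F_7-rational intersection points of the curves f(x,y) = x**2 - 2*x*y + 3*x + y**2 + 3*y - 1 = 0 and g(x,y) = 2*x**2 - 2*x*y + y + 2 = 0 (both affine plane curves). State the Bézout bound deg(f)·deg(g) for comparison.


Common zeros: {(3, 4)}; count = 1; Bézout bound = 4.

deg(f) = 2, deg(g) = 2, so Bézout bound = 4.
Scan x ∈ F_7. For each x, list the y ∈ F_7 with f(x, y) ≡ 0 and those with g(x, y) ≡ 0 (mod 7); the common zeros in that column are the intersection.
  x = 0: f ≡ 0 at y ∈ ∅; g ≡ 0 at y ∈ {5}; common: ∅.
  x = 1: f ≡ 0 at y ∈ ∅; g ≡ 0 at y ∈ {4}; common: ∅.
  x = 2: f ≡ 0 at y ∈ {4}; g ≡ 0 at y ∈ {1}; common: ∅.
  x = 3: f ≡ 0 at y ∈ {4, 6}; g ≡ 0 at y ∈ {4}; common: {4}.
  x = 4: f ≡ 0 at y ∈ {2, 3}; g ≡ 0 at y ∈ ∅; common: ∅.
  x = 5: f ≡ 0 at y ∈ ∅; g ≡ 0 at y ∈ {5}; common: ∅.
  x = 6: f ≡ 0 at y ∈ {3, 6}; g ≡ 0 at y ∈ {1}; common: ∅.
Collecting: common zeros = {(3, 4)}, so the count is 1.
Comparison with the Bézout bound: 1 ≤ 4 = deg(f)·deg(g), as expected for curves with no common component (the affine F_7-count falls short of the bound because intersections may lie at infinity, over extension fields, or carry multiplicity).


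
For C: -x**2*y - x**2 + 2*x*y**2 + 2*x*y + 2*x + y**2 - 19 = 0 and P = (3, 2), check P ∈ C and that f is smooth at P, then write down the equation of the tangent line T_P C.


Tangent line at P: -4*x + 25*y - 38 = 0.

Step 1: f(3, 2) = 0, so P lies on C.
Step 2: partial derivatives
  f_x(x, y) = -2*x*y - 2*x + 2*y**2 + 2*y + 2, f_y(x, y) = -x**2 + 4*x*y + 2*x + 2*y.
  f_x(P) = -4, f_y(P) = 25 (gradient nonzero, so P is smooth).
Step 3: tangent line at P: -4·(x − 3) + 25·(y − 2) = 0.
Expanding: -4*x + 25*y - 38 = 0.


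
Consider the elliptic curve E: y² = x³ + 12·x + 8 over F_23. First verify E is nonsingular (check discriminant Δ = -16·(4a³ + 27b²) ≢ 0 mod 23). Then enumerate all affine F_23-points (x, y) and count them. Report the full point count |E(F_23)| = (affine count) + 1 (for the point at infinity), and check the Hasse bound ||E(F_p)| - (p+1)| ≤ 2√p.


Affine points = {(0, 10), (0, 13), (3, 5), (3, 18), (5, 3), (5, 20), (8, 8), (8, 15), (10, 1), (10, 22), (16, 8), (16, 15), (22, 8), (22, 15)}; affine count = 14; |E(F_23)| = 15.

Discriminant check: Δ ∝ 4a³ + 27b² = 4·12³ + 27·8² = 4·1728 + 27·64 ≡ 15 (mod 23). Nonzero ⇒ E is nonsingular.
For each x ∈ F_23, compute rhs = x³ + 12·x + 8 mod 23, then count y ∈ F_23 with y² ≡ rhs.
  x = 0: rhs = 8, matching y values: 10, 13 (2 points).
  x = 1: rhs = 21, matching y values: none (0 points).
  x = 2: rhs = 17, matching y values: none (0 points).
  x = 3: rhs = 2, matching y values: 5, 18 (2 points).
  x = 4: rhs = 5, matching y values: none (0 points).
  x = 5: rhs = 9, matching y values: 3, 20 (2 points).
  x = 6: rhs = 20, matching y values: none (0 points).
  x = 7: rhs = 21, matching y values: none (0 points).
  x = 8: rhs = 18, matching y values: 8, 15 (2 points).
  x = 9: rhs = 17, matching y values: none (0 points).
  x = 10: rhs = 1, matching y values: 1, 22 (2 points).
  x = 11: rhs = 22, matching y values: none (0 points).
  x = 12: rhs = 17, matching y values: none (0 points).
  x = 13: rhs = 15, matching y values: none (0 points).
  x = 14: rhs = 22, matching y values: none (0 points).
  x = 15: rhs = 21, matching y values: none (0 points).
  x = 16: rhs = 18, matching y values: 8, 15 (2 points).
  x = 17: rhs = 19, matching y values: none (0 points).
  x = 18: rhs = 7, matching y values: none (0 points).
  x = 19: rhs = 11, matching y values: none (0 points).
  x = 20: rhs = 14, matching y values: none (0 points).
  x = 21: rhs = 22, matching y values: none (0 points).
  x = 22: rhs = 18, matching y values: 8, 15 (2 points).
Total affine count: 14.
Full point count |E(F_23)| = 14 + 1 = 15.
Hasse bound: |15 − (23+1)| = |-9| = 9 ≤ 2√23 ≈ 9.5917 ✓.


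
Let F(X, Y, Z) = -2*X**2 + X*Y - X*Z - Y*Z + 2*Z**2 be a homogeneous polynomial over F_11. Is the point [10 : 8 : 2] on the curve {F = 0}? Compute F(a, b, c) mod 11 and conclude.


F(10,8,2) ≡ 6 (mod 11); P is NOT on the curve.

Evaluate F(10, 8, 2) term-by-term (mod 11).
  -2*X**2 ↦ -2·100·1·1 = -200
  X*Y ↦ 1·10·8·1 = 80
  -X*Z ↦ -1·10·1·2 = -20
  -Y*Z ↦ -1·1·8·2 = -16
  2*Z**2 ↦ 2·1·1·4 = 8
Sum: F(10, 8, 2) = (-200) + (80) + (-20) + (-16) + (8) = -148.
Reducing mod 11: -148 ≡ 6 (mod 11).
Since F(a, b, c) ≡ 6 ≠ 0 (mod 11), P does NOT lie on the curve.


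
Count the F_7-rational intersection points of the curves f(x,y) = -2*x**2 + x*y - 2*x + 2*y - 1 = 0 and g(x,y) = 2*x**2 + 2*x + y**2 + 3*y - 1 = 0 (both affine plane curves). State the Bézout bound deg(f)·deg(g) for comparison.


Common zeros: {(3, 5)}; count = 1; Bézout bound = 4.

deg(f) = 2, deg(g) = 2, so Bézout bound = 4.
Scan x ∈ F_7. For each x, list the y ∈ F_7 with f(x, y) ≡ 0 and those with g(x, y) ≡ 0 (mod 7); the common zeros in that column are the intersection.
  x = 0: f ≡ 0 at y ∈ {4}; g ≡ 0 at y ∈ ∅; common: ∅.
  x = 1: f ≡ 0 at y ∈ {4}; g ≡ 0 at y ∈ {1, 3}; common: ∅.
  x = 2: f ≡ 0 at y ∈ {5}; g ≡ 0 at y ∈ {2}; common: ∅.
  x = 3: f ≡ 0 at y ∈ {5}; g ≡ 0 at y ∈ {5, 6}; common: {5}.
  x = 4: f ≡ 0 at y ∈ {1}; g ≡ 0 at y ∈ {2}; common: ∅.
  x = 5: f ≡ 0 at y ∈ ∅; g ≡ 0 at y ∈ {1, 3}; common: ∅.
  x = 6: f ≡ 0 at y ∈ {1}; g ≡ 0 at y ∈ ∅; common: ∅.
Collecting: common zeros = {(3, 5)}, so the count is 1.
Comparison with the Bézout bound: 1 ≤ 4 = deg(f)·deg(g), as expected for curves with no common component (the affine F_7-count falls short of the bound because intersections may lie at infinity, over extension fields, or carry multiplicity).


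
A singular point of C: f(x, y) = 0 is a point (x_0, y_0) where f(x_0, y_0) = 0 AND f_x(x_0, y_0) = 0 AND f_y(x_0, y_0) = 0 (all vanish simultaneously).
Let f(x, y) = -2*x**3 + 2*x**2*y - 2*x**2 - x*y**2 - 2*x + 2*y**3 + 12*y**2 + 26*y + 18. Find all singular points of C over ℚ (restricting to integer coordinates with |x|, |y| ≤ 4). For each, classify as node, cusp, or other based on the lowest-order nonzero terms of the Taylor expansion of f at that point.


Singular points: {(-1, -2)}; classification: cusp.

Compute partial derivatives:
  f_x = -6*x**2 + 4*x*y - 4*x - y**2 - 2.
  f_y = 2*x**2 - 2*x*y + 6*y**2 + 24*y + 26.
Scan x_0 ∈ {−4, ..., 4}. For each x_0, f_y(x_0, y) is a polynomial in y; find its integer roots y ∈ {−4, ..., 4}, then test f_x and f at those candidates.
  x = -4: f_y(-4, y) = 6*y**2 + 32*y + 58; no integer root y with |y| ≤ 4.
  x = -3: f_y(-3, y) = 6*y**2 + 30*y + 44; no integer root y with |y| ≤ 4.
  x = -2: f_y(-2, y) = 6*y**2 + 28*y + 34; no integer root y with |y| ≤ 4.
  x = -1: f_y(-1, y) = 6*y**2 + 26*y + 28; vanishes at y ∈ {-2}. (-1, -2): f_x = 0, f = 0 — SINGULAR.
  x = 0: f_y(0, y) = 6*y**2 + 24*y + 26; no integer root y with |y| ≤ 4.
  x = 1: f_y(1, y) = 6*y**2 + 22*y + 28; no integer root y with |y| ≤ 4.
  x = 2: f_y(2, y) = 6*y**2 + 20*y + 34; no integer root y with |y| ≤ 4.
  x = 3: f_y(3, y) = 6*y**2 + 18*y + 44; no integer root y with |y| ≤ 4.
  x = 4: f_y(4, y) = 6*y**2 + 16*y + 58; no integer root y with |y| ≤ 4.
Only singular point on the grid: (-1, -2).
Classify: substitute x = -1 + u, y = -2 + v and expand: f = -2*u**3 + 2*u**2*v - u*v**2 + 2*v**3 + v**2.
No constant or linear terms (consistent with a singular point). Quadratic part: v**2. Cubic part: -2*u**3 + 2*u**2*v - u*v**2 + 2*v**3.
The quadratic part v**2 is a perfect square, so there is a single (double) tangent line v = 0, i.e. y = -2. Restricting the cubic part to that line (v = 0) leaves -2*u**3 ≠ 0, so f is not divisible by v and the branch is v² ≈ 2*u**3 to lowest order — this is a cusp.
Classification: cusp.


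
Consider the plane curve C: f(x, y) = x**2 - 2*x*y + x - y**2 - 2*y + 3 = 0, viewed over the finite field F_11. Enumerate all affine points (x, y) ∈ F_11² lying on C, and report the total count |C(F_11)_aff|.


Affine F_11-points: {(0, 1), (0, 8), (1, 1), (1, 6), (3, 4), (3, 10), (4, 4), (4, 8), (5, 0), (5, 10), (10, 5), (10, 6)}; count = 12.

For each of the 121 pairs (x, y) ∈ F_11², evaluate f(x, y) mod 11. Record the zeros.
  x = 0: [0↦3, 1↦0, 2↦6, 3↦10, 4↦1, 5↦1, 6↦10, 7↦6, 8↦0, 9↦3, 10↦4]  zeros at y ∈ {1, 8}
  x = 1: [0↦5, 1↦0, 2↦4, 3↦6, 4↦6, 5↦4, 6↦0, 7↦5, 8↦8, 9↦9, 10↦8]  zeros at y ∈ {1, 6}
  x = 2: [0↦9, 1↦2, 2↦4, 3↦4, 4↦2, 5↦9, 6↦3, 7↦6, 8↦7, 9↦6, 10↦3]  zeros at y ∈ ∅
  x = 3: [0↦4, 1↦6, 2↦6, 3↦4, 4↦0, 5↦5, 6↦8, 7↦9, 8↦8, 9↦5, 10↦0]  zeros at y ∈ {4, 10}
  x = 4: [0↦1, 1↦1, 2↦10, 3↦6, 4↦0, 5↦3, 6↦4, 7↦3, 8↦0, 9↦6, 10↦10]  zeros at y ∈ {4, 8}
  x = 5: [0↦0, 1↦9, 2↦5, 3↦10, 4↦2, 5↦3, 6↦2, 7↦10, 8↦5, 9↦9, 10↦0]  zeros at y ∈ {0, 10}
  x = 6: [0↦1, 1↦8, 2↦2, 3↦5, 4↦6, 5↦5, 6↦2, 7↦8, 8↦1, 9↦3, 10↦3]  zeros at y ∈ ∅
  x = 7: [0↦4, 1↦9, 2↦1, 3↦2, 4↦1, 5↦9, 6↦4, 7↦8, 8↦10, 9↦10, 10↦8]  zeros at y ∈ ∅
  x = 8: [0↦9, 1↦1, 2↦2, 3↦1, 4↦9, 5↦4, 6↦8, 7↦10, 8↦10, 9↦8, 10↦4]  zeros at y ∈ ∅
  x = 9: [0↦5, 1↦6, 2↦5, 3↦2, 4↦8, 5↦1, 6↦3, 7↦3, 8↦1, 9↦8, 10↦2]  zeros at y ∈ ∅
  x = 10: [0↦3, 1↦2, 2↦10, 3↦5, 4↦9, 5↦0, 6↦0, 7↦9, 8↦5, 9↦10, 10↦2]  zeros at y ∈ {5, 6}
Collecting zeros: affine points = {(0, 1), (0, 8), (1, 1), (1, 6), (3, 4), (3, 10), (4, 4), (4, 8), (5, 0), (5, 10), (10, 5), (10, 6)}.
Total count |C(F_11)_aff| = 12.


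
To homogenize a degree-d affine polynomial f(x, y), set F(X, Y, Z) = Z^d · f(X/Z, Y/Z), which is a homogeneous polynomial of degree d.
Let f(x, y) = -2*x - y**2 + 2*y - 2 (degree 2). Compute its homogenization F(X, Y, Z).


F(X, Y, Z) = -2*X*Z - Y**2 + 2*Y*Z - 2*Z**2

deg(f) = 2.
Substitute x = X/Z, y = Y/Z into f, then multiply by Z^2.
  monomial -2·x^1·y^0 ↦ -2·X^1·Y^0·Z^1.
  monomial -1·x^0·y^2 ↦ -1·X^0·Y^2·Z^0.
  monomial 2·x^0·y^1 ↦ 2·X^0·Y^1·Z^1.
  monomial -2·x^0·y^0 ↦ -2·X^0·Y^0·Z^2.
Collecting: F(X, Y, Z) = -2*X*Z - Y**2 + 2*Y*Z - 2*Z**2.


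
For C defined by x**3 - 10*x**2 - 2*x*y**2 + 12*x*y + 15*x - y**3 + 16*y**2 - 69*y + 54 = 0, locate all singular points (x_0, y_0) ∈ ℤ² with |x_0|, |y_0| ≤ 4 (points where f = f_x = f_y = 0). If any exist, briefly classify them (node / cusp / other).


Singular points: {(3, 3)}; classification: node.

Compute partial derivatives:
  f_x = 3*x**2 - 20*x - 2*y**2 + 12*y + 15.
  f_y = -4*x*y + 12*x - 3*y**2 + 32*y - 69.
Scan x_0 ∈ {−4, ..., 4}. For each x_0, f_y(x_0, y) is a polynomial in y; find its integer roots y ∈ {−4, ..., 4}, then test f_x and f at those candidates.
  x = -4: f_y(-4, y) = -3*y**2 + 48*y - 117; vanishes at y ∈ {3}. (-4, 3): f_x = 161 ≠ 0.
  x = -3: f_y(-3, y) = -3*y**2 + 44*y - 105; vanishes at y ∈ {3}. (-3, 3): f_x = 120 ≠ 0.
  x = -2: f_y(-2, y) = -3*y**2 + 40*y - 93; vanishes at y ∈ {3}. (-2, 3): f_x = 85 ≠ 0.
  x = -1: f_y(-1, y) = -3*y**2 + 36*y - 81; vanishes at y ∈ {3}. (-1, 3): f_x = 56 ≠ 0.
  x = 0: f_y(0, y) = -3*y**2 + 32*y - 69; vanishes at y ∈ {3}. (0, 3): f_x = 33 ≠ 0.
  x = 1: f_y(1, y) = -3*y**2 + 28*y - 57; vanishes at y ∈ {3}. (1, 3): f_x = 16 ≠ 0.
  x = 2: f_y(2, y) = -3*y**2 + 24*y - 45; vanishes at y ∈ {3}. (2, 3): f_x = 5 ≠ 0.
  x = 3: f_y(3, y) = -3*y**2 + 20*y - 33; vanishes at y ∈ {3}. (3, 3): f_x = 0, f = 0 — SINGULAR.
  x = 4: f_y(4, y) = -3*y**2 + 16*y - 21; vanishes at y ∈ {3}. (4, 3): f_x = 1 ≠ 0.
Only singular point on the grid: (3, 3).
Classify: substitute x = 3 + u, y = 3 + v and expand: f = u**3 - u**2 - 2*u*v**2 - v**3 + v**2.
No constant or linear terms (consistent with a singular point). Quadratic part: -u**2 + v**2. Cubic part: u**3 - 2*u*v**2 - v**3.
The quadratic part v**2 - u**2 = (v − u)(v + u) splits into two distinct linear factors, so there are two distinct tangent lines y − 3 = ±(x − 3) — this is a node (ordinary double point).
Classification: node.


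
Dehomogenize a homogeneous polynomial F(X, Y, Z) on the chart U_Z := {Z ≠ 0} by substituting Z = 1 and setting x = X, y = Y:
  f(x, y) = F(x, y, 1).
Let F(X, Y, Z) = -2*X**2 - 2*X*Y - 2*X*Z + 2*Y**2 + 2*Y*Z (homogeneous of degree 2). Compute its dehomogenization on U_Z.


f(x, y) = -2*x**2 - 2*x*y - 2*x + 2*y**2 + 2*y

On U_Z we set Z = 1. Each monomial c·X^i·Y^j·Z^k in F becomes c·x^i·y^j·1^k = c·x^i·y^j.
Substituting Z = 1: F(X, Y, 1) = -2*x**2 - 2*x*y - 2*x + 2*y**2 + 2*y.
Note: deg(f) ≤ deg(F) = 2; strict inequality happens when F is divisible by Z (lost terms).


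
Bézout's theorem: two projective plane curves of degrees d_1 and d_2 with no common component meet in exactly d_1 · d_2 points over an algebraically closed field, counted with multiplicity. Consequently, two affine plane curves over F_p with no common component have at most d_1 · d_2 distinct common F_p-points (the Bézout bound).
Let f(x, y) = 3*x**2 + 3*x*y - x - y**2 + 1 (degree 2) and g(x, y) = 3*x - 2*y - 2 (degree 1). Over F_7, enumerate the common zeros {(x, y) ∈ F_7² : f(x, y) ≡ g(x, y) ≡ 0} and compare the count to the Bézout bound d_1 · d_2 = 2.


Common zeros: {(0, 6)}; count = 1; Bézout bound = 2.

deg(f) = 2, deg(g) = 1, so Bézout bound = 2.
Scan x ∈ F_7. For each x, list the y ∈ F_7 with f(x, y) ≡ 0 and those with g(x, y) ≡ 0 (mod 7); the common zeros in that column are the intersection.
  x = 0: f ≡ 0 at y ∈ {1, 6}; g ≡ 0 at y ∈ {6}; common: {6}.
  x = 1: f ≡ 0 at y ∈ {5}; g ≡ 0 at y ∈ {4}; common: ∅.
  x = 2: f ≡ 0 at y ∈ ∅; g ≡ 0 at y ∈ {2}; common: ∅.
  x = 3: f ≡ 0 at y ∈ ∅; g ≡ 0 at y ∈ {0}; common: ∅.
  x = 4: f ≡ 0 at y ∈ {1, 4}; g ≡ 0 at y ∈ {5}; common: ∅.
  x = 5: f ≡ 0 at y ∈ ∅; g ≡ 0 at y ∈ {3}; common: ∅.
  x = 6: f ≡ 0 at y ∈ {5, 6}; g ≡ 0 at y ∈ {1}; common: ∅.
Collecting: common zeros = {(0, 6)}, so the count is 1.
Comparison with the Bézout bound: 1 ≤ 2 = deg(f)·deg(g), as expected for curves with no common component (the affine F_7-count falls short of the bound because intersections may lie at infinity, over extension fields, or carry multiplicity).


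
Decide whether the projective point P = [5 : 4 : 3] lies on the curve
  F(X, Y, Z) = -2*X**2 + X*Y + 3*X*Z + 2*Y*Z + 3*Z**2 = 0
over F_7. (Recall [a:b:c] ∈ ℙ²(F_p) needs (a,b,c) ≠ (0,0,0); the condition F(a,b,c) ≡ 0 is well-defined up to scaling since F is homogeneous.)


F(5,4,3) ≡ 3 (mod 7); P is NOT on the curve.

Evaluate F(5, 4, 3) term-by-term (mod 7).
  -2*X**2 ↦ -2·25·1·1 = -50
  X*Y ↦ 1·5·4·1 = 20
  3*X*Z ↦ 3·5·1·3 = 45
  2*Y*Z ↦ 2·1·4·3 = 24
  3*Z**2 ↦ 3·1·1·9 = 27
Sum: F(5, 4, 3) = (-50) + (20) + (45) + (24) + (27) = 66.
Reducing mod 7: 66 ≡ 3 (mod 7).
Since F(a, b, c) ≡ 3 ≠ 0 (mod 7), P does NOT lie on the curve.


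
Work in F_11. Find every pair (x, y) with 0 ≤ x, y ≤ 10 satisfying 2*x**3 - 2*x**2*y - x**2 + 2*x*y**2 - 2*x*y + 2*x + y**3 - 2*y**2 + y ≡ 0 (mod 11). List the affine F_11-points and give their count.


Affine F_11-points: {(0, 0), (0, 1), (1, 4), (3, 1), (3, 7), (3, 10), (4, 1), (4, 7), (4, 8), (5, 6), (6, 7), (7, 9), (10, 2), (10, 3), (10, 10)}; count = 15.

For each of the 121 pairs (x, y) ∈ F_11², evaluate f(x, y) mod 11. Record the zeros.
  x = 0: [0↦0, 1↦0, 2↦2, 3↦1, 4↦3, 5↦3, 6↦7, 7↦10, 8↦7, 9↦4, 10↦7]  zeros at y ∈ {0, 1}
  x = 1: [0↦3, 1↦1, 2↦5, 3↦10, 4↦0, 5↦3, 6↦3, 7↦6, 8↦7, 9↦1, 10↦5]  zeros at y ∈ {4}
  x = 2: [0↦5, 1↦8, 2↦10, 3↦6, 4↦2, 5↦4, 6↦7, 7↦6, 8↦7, 9↦5, 10↦6]  zeros at y ∈ ∅
  x = 3: [0↦7, 1↦0, 2↦7, 3↦1, 4↦10, 5↦7, 6↦9, 7↦0, 8↦8, 9↦6, 10↦0]  zeros at y ∈ {1, 7, 10}
  x = 4: [0↦10, 1↦0, 2↦8, 3↦7, 4↦3, 5↦2, 6↦10, 7↦0, 8↦0, 9↦5, 10↦10]  zeros at y ∈ {1, 7, 8}
  x = 5: [0↦4, 1↦9, 2↦3, 3↦3, 4↦4, 5↦1, 6↦0, 7↦7, 8↦6, 9↦3, 10↦4]  zeros at y ∈ {6}
  x = 6: [0↦1, 1↦6, 2↦4, 3↦1, 4↦3, 5↦5, 6↦2, 7↦0, 8↦5, 9↦1, 10↦5]  zeros at y ∈ {7}
  x = 7: [0↦2, 1↦3, 2↦1, 3↦2, 4↦1, 5↦4, 6↦6, 7↦2, 8↦9, 9↦0, 10↦3]  zeros at y ∈ {9}
  x = 8: [0↦8, 1↦1, 2↦6, 3↦7, 4↦10, 5↦10, 6↦2, 7↦3, 8↦8, 9↦1, 10↦10]  zeros at y ∈ ∅
  x = 9: [0↦9, 1↦1, 2↦9, 3↦6, 4↦9, 5↦2, 6↦2, 7↦4, 8↦3, 9↦5, 10↦5]  zeros at y ∈ ∅
  x = 10: [0↦6, 1↦4, 2↦0, 3↦0, 4↦10, 5↦3, 6↦7, 7↦6, 8↦6, 9↦2, 10↦0]  zeros at y ∈ {2, 3, 10}
Collecting zeros: affine points = {(0, 0), (0, 1), (1, 4), (3, 1), (3, 7), (3, 10), (4, 1), (4, 7), (4, 8), (5, 6), (6, 7), (7, 9), (10, 2), (10, 3), (10, 10)}.
Total count |C(F_11)_aff| = 15.


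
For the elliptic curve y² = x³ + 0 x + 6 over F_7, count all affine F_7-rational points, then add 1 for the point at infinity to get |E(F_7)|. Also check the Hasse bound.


Affine points = {(1, 0), (2, 0), (4, 0)}; affine count = 3; |E(F_7)| = 4.

Discriminant check: Δ ∝ 4a³ + 27b² = 4·0³ + 27·6² = 4·0 + 27·36 ≡ 6 (mod 7). Nonzero ⇒ E is nonsingular.
For each x ∈ F_7, compute rhs = x³ + 0·x + 6 mod 7, then count y ∈ F_7 with y² ≡ rhs.
  x = 0: rhs = 6, matching y values: none (0 points).
  x = 1: rhs = 0, matching y values: 0 (1 points).
  x = 2: rhs = 0, matching y values: 0 (1 points).
  x = 3: rhs = 5, matching y values: none (0 points).
  x = 4: rhs = 0, matching y values: 0 (1 points).
  x = 5: rhs = 5, matching y values: none (0 points).
  x = 6: rhs = 5, matching y values: none (0 points).
Total affine count: 3.
Full point count |E(F_7)| = 3 + 1 = 4.
Hasse bound: |4 − (7+1)| = |-4| = 4 ≤ 2√7 ≈ 5.2915 ✓.


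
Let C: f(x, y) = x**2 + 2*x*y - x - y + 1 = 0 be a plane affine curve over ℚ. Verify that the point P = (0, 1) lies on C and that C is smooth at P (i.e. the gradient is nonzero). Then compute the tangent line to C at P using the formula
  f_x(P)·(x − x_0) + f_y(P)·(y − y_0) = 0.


Tangent line at P: x - y + 1 = 0.

Step 1: f(0, 1) = 0, so P lies on C.
Step 2: partial derivatives
  f_x(x, y) = 2*x + 2*y - 1, f_y(x, y) = 2*x - 1.
  f_x(P) = 1, f_y(P) = -1 (gradient nonzero, so P is smooth).
Step 3: tangent line at P: 1·(x − 0) + -1·(y − 1) = 0.
Expanding: x - y + 1 = 0.


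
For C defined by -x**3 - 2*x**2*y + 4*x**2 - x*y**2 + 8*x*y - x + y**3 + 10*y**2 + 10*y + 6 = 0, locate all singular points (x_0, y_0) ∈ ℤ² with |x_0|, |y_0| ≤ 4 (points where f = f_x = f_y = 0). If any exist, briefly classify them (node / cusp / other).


Singular points: {(3, -2)}; classification: node.

Compute partial derivatives:
  f_x = -3*x**2 - 4*x*y + 8*x - y**2 + 8*y - 1.
  f_y = -2*x**2 - 2*x*y + 8*x + 3*y**2 + 20*y + 10.
Scan x_0 ∈ {−4, ..., 4}. For each x_0, f_y(x_0, y) is a polynomial in y; find its integer roots y ∈ {−4, ..., 4}, then test f_x and f at those candidates.
  x = -4: f_y(-4, y) = 3*y**2 + 28*y - 54; no integer root y with |y| ≤ 4.
  x = -3: f_y(-3, y) = 3*y**2 + 26*y - 32; no integer root y with |y| ≤ 4.
  x = -2: f_y(-2, y) = 3*y**2 + 24*y - 14; no integer root y with |y| ≤ 4.
  x = -1: f_y(-1, y) = 3*y**2 + 22*y; vanishes at y ∈ {0}. (-1, 0): f_x = -12 ≠ 0.
  x = 0: f_y(0, y) = 3*y**2 + 20*y + 10; no integer root y with |y| ≤ 4.
  x = 1: f_y(1, y) = 3*y**2 + 18*y + 16; no integer root y with |y| ≤ 4.
  x = 2: f_y(2, y) = 3*y**2 + 16*y + 18; no integer root y with |y| ≤ 4.
  x = 3: f_y(3, y) = 3*y**2 + 14*y + 16; vanishes at y ∈ {-2}. (3, -2): f_x = 0, f = 0 — SINGULAR.
  x = 4: f_y(4, y) = 3*y**2 + 12*y + 10; no integer root y with |y| ≤ 4.
Only singular point on the grid: (3, -2).
Classify: substitute x = 3 + u, y = -2 + v and expand: f = -u**3 - 2*u**2*v - u**2 - u*v**2 + v**3 + v**2.
No constant or linear terms (consistent with a singular point). Quadratic part: -u**2 + v**2. Cubic part: -u**3 - 2*u**2*v - u*v**2 + v**3.
The quadratic part v**2 - u**2 = (v − u)(v + u) splits into two distinct linear factors, so there are two distinct tangent lines y − -2 = ±(x − 3) — this is a node (ordinary double point).
Classification: node.


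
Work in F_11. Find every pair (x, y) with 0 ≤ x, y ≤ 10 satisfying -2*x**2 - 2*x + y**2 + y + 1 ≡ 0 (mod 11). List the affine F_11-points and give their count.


Affine F_11-points: {(2, 0), (2, 10), (3, 3), (3, 7), (4, 2), (4, 8), (6, 2), (6, 8), (7, 3), (7, 7), (8, 0), (8, 10)}; count = 12.

For each of the 121 pairs (x, y) ∈ F_11², evaluate f(x, y) mod 11. Record the zeros.
  x = 0: [0↦1, 1↦3, 2↦7, 3↦2, 4↦10, 5↦9, 6↦10, 7↦2, 8↦7, 9↦3, 10↦1]  zeros at y ∈ ∅
  x = 1: [0↦8, 1↦10, 2↦3, 3↦9, 4↦6, 5↦5, 6↦6, 7↦9, 8↦3, 9↦10, 10↦8]  zeros at y ∈ ∅
  x = 2: [0↦0, 1↦2, 2↦6, 3↦1, 4↦9, 5↦8, 6↦9, 7↦1, 8↦6, 9↦2, 10↦0]  zeros at y ∈ {0, 10}
  x = 3: [0↦10, 1↦1, 2↦5, 3↦0, 4↦8, 5↦7, 6↦8, 7↦0, 8↦5, 9↦1, 10↦10]  zeros at y ∈ {3, 7}
  x = 4: [0↦5, 1↦7, 2↦0, 3↦6, 4↦3, 5↦2, 6↦3, 7↦6, 8↦0, 9↦7, 10↦5]  zeros at y ∈ {2, 8}
  x = 5: [0↦7, 1↦9, 2↦2, 3↦8, 4↦5, 5↦4, 6↦5, 7↦8, 8↦2, 9↦9, 10↦7]  zeros at y ∈ ∅
  x = 6: [0↦5, 1↦7, 2↦0, 3↦6, 4↦3, 5↦2, 6↦3, 7↦6, 8↦0, 9↦7, 10↦5]  zeros at y ∈ {2, 8}
  x = 7: [0↦10, 1↦1, 2↦5, 3↦0, 4↦8, 5↦7, 6↦8, 7↦0, 8↦5, 9↦1, 10↦10]  zeros at y ∈ {3, 7}
  x = 8: [0↦0, 1↦2, 2↦6, 3↦1, 4↦9, 5↦8, 6↦9, 7↦1, 8↦6, 9↦2, 10↦0]  zeros at y ∈ {0, 10}
  x = 9: [0↦8, 1↦10, 2↦3, 3↦9, 4↦6, 5↦5, 6↦6, 7↦9, 8↦3, 9↦10, 10↦8]  zeros at y ∈ ∅
  x = 10: [0↦1, 1↦3, 2↦7, 3↦2, 4↦10, 5↦9, 6↦10, 7↦2, 8↦7, 9↦3, 10↦1]  zeros at y ∈ ∅
Collecting zeros: affine points = {(2, 0), (2, 10), (3, 3), (3, 7), (4, 2), (4, 8), (6, 2), (6, 8), (7, 3), (7, 7), (8, 0), (8, 10)}.
Total count |C(F_11)_aff| = 12.


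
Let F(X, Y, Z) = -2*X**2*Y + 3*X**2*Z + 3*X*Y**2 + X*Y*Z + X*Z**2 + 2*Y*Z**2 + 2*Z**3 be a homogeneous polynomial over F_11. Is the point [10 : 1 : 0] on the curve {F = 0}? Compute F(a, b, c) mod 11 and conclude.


F(10,1,0) ≡ 6 (mod 11); P is NOT on the curve.

Evaluate F(10, 1, 0) term-by-term (mod 11).
  -2*X**2*Y ↦ -2·100·1·1 = -200
  3*X**2*Z ↦ 3·100·1·0 = 0
  3*X*Y**2 ↦ 3·10·1·1 = 30
  X*Y*Z ↦ 1·10·1·0 = 0
  X*Z**2 ↦ 1·10·1·0 = 0
  2*Y*Z**2 ↦ 2·1·1·0 = 0
  2*Z**3 ↦ 2·1·1·0 = 0
Sum: F(10, 1, 0) = (-200) + (0) + (30) + (0) + (0) + (0) + (0) = -170.
Reducing mod 11: -170 ≡ 6 (mod 11).
Since F(a, b, c) ≡ 6 ≠ 0 (mod 11), P does NOT lie on the curve.


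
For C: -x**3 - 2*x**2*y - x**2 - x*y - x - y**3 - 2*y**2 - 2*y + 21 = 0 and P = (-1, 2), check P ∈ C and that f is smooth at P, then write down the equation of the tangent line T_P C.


Tangent line at P: 4*x - 23*y + 50 = 0.

Step 1: f(-1, 2) = 0, so P lies on C.
Step 2: partial derivatives
  f_x(x, y) = -3*x**2 - 4*x*y - 2*x - y - 1, f_y(x, y) = -2*x**2 - x - 3*y**2 - 4*y - 2.
  f_x(P) = 4, f_y(P) = -23 (gradient nonzero, so P is smooth).
Step 3: tangent line at P: 4·(x − -1) + -23·(y − 2) = 0.
Expanding: 4*x - 23*y + 50 = 0.


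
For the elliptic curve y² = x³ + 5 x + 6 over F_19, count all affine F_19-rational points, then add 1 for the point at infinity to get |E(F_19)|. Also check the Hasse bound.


Affine points = {(0, 5), (0, 14), (2, 9), (2, 10), (5, 2), (5, 17), (6, 9), (6, 10), (7, 2), (7, 17), (8, 8), (8, 11), (9, 1), (9, 18), (10, 7), (10, 12), (11, 9), (11, 10), (13, 8), (13, 11), (15, 6), (15, 13), (17, 8), (17, 11), (18, 0)}; affine count = 25; |E(F_19)| = 26.

Discriminant check: Δ ∝ 4a³ + 27b² = 4·5³ + 27·6² = 4·125 + 27·36 ≡ 9 (mod 19). Nonzero ⇒ E is nonsingular.
For each x ∈ F_19, compute rhs = x³ + 5·x + 6 mod 19, then count y ∈ F_19 with y² ≡ rhs.
  x = 0: rhs = 6, matching y values: 5, 14 (2 points).
  x = 1: rhs = 12, matching y values: none (0 points).
  x = 2: rhs = 5, matching y values: 9, 10 (2 points).
  x = 3: rhs = 10, matching y values: none (0 points).
  x = 4: rhs = 14, matching y values: none (0 points).
  x = 5: rhs = 4, matching y values: 2, 17 (2 points).
  x = 6: rhs = 5, matching y values: 9, 10 (2 points).
  x = 7: rhs = 4, matching y values: 2, 17 (2 points).
  x = 8: rhs = 7, matching y values: 8, 11 (2 points).
  x = 9: rhs = 1, matching y values: 1, 18 (2 points).
  x = 10: rhs = 11, matching y values: 7, 12 (2 points).
  x = 11: rhs = 5, matching y values: 9, 10 (2 points).
  x = 12: rhs = 8, matching y values: none (0 points).
  x = 13: rhs = 7, matching y values: 8, 11 (2 points).
  x = 14: rhs = 8, matching y values: none (0 points).
  x = 15: rhs = 17, matching y values: 6, 13 (2 points).
  x = 16: rhs = 2, matching y values: none (0 points).
  x = 17: rhs = 7, matching y values: 8, 11 (2 points).
  x = 18: rhs = 0, matching y values: 0 (1 points).
Total affine count: 25.
Full point count |E(F_19)| = 25 + 1 = 26.
Hasse bound: |26 − (19+1)| = |6| = 6 ≤ 2√19 ≈ 8.7178 ✓.


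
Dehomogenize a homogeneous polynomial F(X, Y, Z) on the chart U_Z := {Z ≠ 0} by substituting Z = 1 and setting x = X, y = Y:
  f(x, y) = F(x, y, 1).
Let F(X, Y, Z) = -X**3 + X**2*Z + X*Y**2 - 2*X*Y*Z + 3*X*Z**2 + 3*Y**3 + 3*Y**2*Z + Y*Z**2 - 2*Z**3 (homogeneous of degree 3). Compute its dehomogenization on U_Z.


f(x, y) = -x**3 + x**2 + x*y**2 - 2*x*y + 3*x + 3*y**3 + 3*y**2 + y - 2

On U_Z we set Z = 1. Each monomial c·X^i·Y^j·Z^k in F becomes c·x^i·y^j·1^k = c·x^i·y^j.
Substituting Z = 1: F(X, Y, 1) = -x**3 + x**2 + x*y**2 - 2*x*y + 3*x + 3*y**3 + 3*y**2 + y - 2.
Note: deg(f) ≤ deg(F) = 3; strict inequality happens when F is divisible by Z (lost terms).


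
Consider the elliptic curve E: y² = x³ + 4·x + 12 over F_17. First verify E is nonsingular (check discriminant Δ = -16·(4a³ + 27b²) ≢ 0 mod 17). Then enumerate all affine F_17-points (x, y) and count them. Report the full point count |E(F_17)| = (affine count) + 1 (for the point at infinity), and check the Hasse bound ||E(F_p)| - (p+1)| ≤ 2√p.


Affine points = {(1, 0), (3, 0), (5, 2), (5, 15), (7, 3), (7, 14), (10, 7), (10, 10), (13, 0), (15, 8), (15, 9)}; affine count = 11; |E(F_17)| = 12.

Discriminant check: Δ ∝ 4a³ + 27b² = 4·4³ + 27·12² = 4·64 + 27·144 ≡ 13 (mod 17). Nonzero ⇒ E is nonsingular.
For each x ∈ F_17, compute rhs = x³ + 4·x + 12 mod 17, then count y ∈ F_17 with y² ≡ rhs.
  x = 0: rhs = 12, matching y values: none (0 points).
  x = 1: rhs = 0, matching y values: 0 (1 points).
  x = 2: rhs = 11, matching y values: none (0 points).
  x = 3: rhs = 0, matching y values: 0 (1 points).
  x = 4: rhs = 7, matching y values: none (0 points).
  x = 5: rhs = 4, matching y values: 2, 15 (2 points).
  x = 6: rhs = 14, matching y values: none (0 points).
  x = 7: rhs = 9, matching y values: 3, 14 (2 points).
  x = 8: rhs = 12, matching y values: none (0 points).
  x = 9: rhs = 12, matching y values: none (0 points).
  x = 10: rhs = 15, matching y values: 7, 10 (2 points).
  x = 11: rhs = 10, matching y values: none (0 points).
  x = 12: rhs = 3, matching y values: none (0 points).
  x = 13: rhs = 0, matching y values: 0 (1 points).
  x = 14: rhs = 7, matching y values: none (0 points).
  x = 15: rhs = 13, matching y values: 8, 9 (2 points).
  x = 16: rhs = 7, matching y values: none (0 points).
Total affine count: 11.
Full point count |E(F_17)| = 11 + 1 = 12.
Hasse bound: |12 − (17+1)| = |-6| = 6 ≤ 2√17 ≈ 8.2462 ✓.


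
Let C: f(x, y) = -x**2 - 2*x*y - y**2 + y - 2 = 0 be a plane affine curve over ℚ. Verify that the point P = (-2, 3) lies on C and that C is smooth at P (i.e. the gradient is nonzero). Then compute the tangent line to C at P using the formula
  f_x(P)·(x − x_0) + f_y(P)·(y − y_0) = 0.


Tangent line at P: -2*x - y - 1 = 0.

Step 1: f(-2, 3) = 0, so P lies on C.
Step 2: partial derivatives
  f_x(x, y) = -2*x - 2*y, f_y(x, y) = -2*x - 2*y + 1.
  f_x(P) = -2, f_y(P) = -1 (gradient nonzero, so P is smooth).
Step 3: tangent line at P: -2·(x − -2) + -1·(y − 3) = 0.
Expanding: -2*x - y - 1 = 0.


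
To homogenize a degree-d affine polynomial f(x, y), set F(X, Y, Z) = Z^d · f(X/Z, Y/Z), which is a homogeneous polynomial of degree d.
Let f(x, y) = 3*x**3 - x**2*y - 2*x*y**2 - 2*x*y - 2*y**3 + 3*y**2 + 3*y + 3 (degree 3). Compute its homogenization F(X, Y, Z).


F(X, Y, Z) = 3*X**3 - X**2*Y - 2*X*Y**2 - 2*X*Y*Z - 2*Y**3 + 3*Y**2*Z + 3*Y*Z**2 + 3*Z**3

deg(f) = 3.
Substitute x = X/Z, y = Y/Z into f, then multiply by Z^3.
  monomial 3·x^3·y^0 ↦ 3·X^3·Y^0·Z^0.
  monomial -1·x^2·y^1 ↦ -1·X^2·Y^1·Z^0.
  monomial -2·x^1·y^2 ↦ -2·X^1·Y^2·Z^0.
  monomial -2·x^1·y^1 ↦ -2·X^1·Y^1·Z^1.
  monomial -2·x^0·y^3 ↦ -2·X^0·Y^3·Z^0.
  monomial 3·x^0·y^2 ↦ 3·X^0·Y^2·Z^1.
  monomial 3·x^0·y^1 ↦ 3·X^0·Y^1·Z^2.
  monomial 3·x^0·y^0 ↦ 3·X^0·Y^0·Z^3.
Collecting: F(X, Y, Z) = 3*X**3 - X**2*Y - 2*X*Y**2 - 2*X*Y*Z - 2*Y**3 + 3*Y**2*Z + 3*Y*Z**2 + 3*Z**3.


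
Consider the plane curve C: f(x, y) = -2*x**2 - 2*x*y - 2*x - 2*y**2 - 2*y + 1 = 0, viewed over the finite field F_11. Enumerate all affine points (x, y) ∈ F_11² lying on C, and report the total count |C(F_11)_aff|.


Affine F_11-points: {(0, 2), (0, 8), (1, 3), (1, 6), (2, 0), (2, 8), (3, 1), (3, 6), (6, 1), (6, 3), (8, 0), (8, 2)}; count = 12.

For each of the 121 pairs (x, y) ∈ F_11², evaluate f(x, y) mod 11. Record the zeros.
  x = 0: [0↦1, 1↦8, 2↦0, 3↦10, 4↦5, 5↦7, 6↦5, 7↦10, 8↦0, 9↦8, 10↦1]  zeros at y ∈ {2, 8}
  x = 1: [0↦8, 1↦2, 2↦3, 3↦0, 4↦4, 5↦4, 6↦0, 7↦3, 8↦2, 9↦8, 10↦10]  zeros at y ∈ {3, 6}
  x = 2: [0↦0, 1↦3, 2↦2, 3↦8, 4↦10, 5↦8, 6↦2, 7↦3, 8↦0, 9↦4, 10↦4]  zeros at y ∈ {0, 8}
  x = 3: [0↦10, 1↦0, 2↦8, 3↦1, 4↦1, 5↦8, 6↦0, 7↦10, 8↦5, 9↦7, 10↦5]  zeros at y ∈ {1, 6}
  x = 4: [0↦5, 1↦4, 2↦10, 3↦1, 4↦10, 5↦4, 6↦5, 7↦2, 8↦6, 9↦6, 10↦2]  zeros at y ∈ ∅
  x = 5: [0↦7, 1↦4, 2↦8, 3↦8, 4↦4, 5↦7, 6↦6, 7↦1, 8↦3, 9↦1, 10↦6]  zeros at y ∈ ∅
  x = 6: [0↦5, 1↦0, 2↦2, 3↦0, 4↦5, 5↦6, 6↦3, 7↦7, 8↦7, 9↦3, 10↦6]  zeros at y ∈ {1, 3}
  x = 7: [0↦10, 1↦3, 2↦3, 3↦10, 4↦2, 5↦1, 6↦7, 7↦9, 8↦7, 9↦1, 10↦2]  zeros at y ∈ ∅
  x = 8: [0↦0, 1↦2, 2↦0, 3↦5, 4↦6, 5↦3, 6↦7, 7↦7, 8↦3, 9↦6, 10↦5]  zeros at y ∈ {0, 2}
  x = 9: [0↦8, 1↦8, 2↦4, 3↦7, 4↦6, 5↦1, 6↦3, 7↦1, 8↦6, 9↦7, 10↦4]  zeros at y ∈ ∅
  x = 10: [0↦1, 1↦10, 2↦4, 3↦5, 4↦2, 5↦6, 6↦6, 7↦2, 8↦5, 9↦4, 10↦10]  zeros at y ∈ ∅
Collecting zeros: affine points = {(0, 2), (0, 8), (1, 3), (1, 6), (2, 0), (2, 8), (3, 1), (3, 6), (6, 1), (6, 3), (8, 0), (8, 2)}.
Total count |C(F_11)_aff| = 12.


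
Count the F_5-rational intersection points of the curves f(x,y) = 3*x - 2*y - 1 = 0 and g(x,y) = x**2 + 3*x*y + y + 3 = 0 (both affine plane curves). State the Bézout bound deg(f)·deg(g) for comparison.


Common zeros: {(0, 2)}; count = 1; Bézout bound = 2.

deg(f) = 1, deg(g) = 2, so Bézout bound = 2.
Scan x ∈ F_5. For each x, list the y ∈ F_5 with f(x, y) ≡ 0 and those with g(x, y) ≡ 0 (mod 5); the common zeros in that column are the intersection.
  x = 0: f ≡ 0 at y ∈ {2}; g ≡ 0 at y ∈ {2}; common: {2}.
  x = 1: f ≡ 0 at y ∈ {1}; g ≡ 0 at y ∈ {4}; common: ∅.
  x = 2: f ≡ 0 at y ∈ {0}; g ≡ 0 at y ∈ {4}; common: ∅.
  x = 3: f ≡ 0 at y ∈ {4}; g ≡ 0 at y ∈ ∅; common: ∅.
  x = 4: f ≡ 0 at y ∈ {3}; g ≡ 0 at y ∈ {2}; common: ∅.
Collecting: common zeros = {(0, 2)}, so the count is 1.
Comparison with the Bézout bound: 1 ≤ 2 = deg(f)·deg(g), as expected for curves with no common component (the affine F_5-count falls short of the bound because intersections may lie at infinity, over extension fields, or carry multiplicity).


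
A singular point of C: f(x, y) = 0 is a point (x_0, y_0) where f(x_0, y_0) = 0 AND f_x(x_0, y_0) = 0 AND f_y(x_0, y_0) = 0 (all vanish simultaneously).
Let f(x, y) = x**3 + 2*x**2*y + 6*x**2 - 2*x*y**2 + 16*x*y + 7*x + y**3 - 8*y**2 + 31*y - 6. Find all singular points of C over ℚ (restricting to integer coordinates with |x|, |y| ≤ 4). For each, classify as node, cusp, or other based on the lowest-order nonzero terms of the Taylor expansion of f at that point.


Singular points: {(-3, 1)}; classification: node.

Compute partial derivatives:
  f_x = 3*x**2 + 4*x*y + 12*x - 2*y**2 + 16*y + 7.
  f_y = 2*x**2 - 4*x*y + 16*x + 3*y**2 - 16*y + 31.
Scan x_0 ∈ {−4, ..., 4}. For each x_0, f_y(x_0, y) is a polynomial in y; find its integer roots y ∈ {−4, ..., 4}, then test f_x and f at those candidates.
  x = -4: f_y(-4, y) = 3*y**2 - 1; no integer root y with |y| ≤ 4.
  x = -3: f_y(-3, y) = 3*y**2 - 4*y + 1; vanishes at y ∈ {1}. (-3, 1): f_x = 0, f = 0 — SINGULAR.
  x = -2: f_y(-2, y) = 3*y**2 - 8*y + 7; no integer root y with |y| ≤ 4.
  x = -1: f_y(-1, y) = 3*y**2 - 12*y + 17; no integer root y with |y| ≤ 4.
  x = 0: f_y(0, y) = 3*y**2 - 16*y + 31; no integer root y with |y| ≤ 4.
  x = 1: f_y(1, y) = 3*y**2 - 20*y + 49; no integer root y with |y| ≤ 4.
  x = 2: f_y(2, y) = 3*y**2 - 24*y + 71; no integer root y with |y| ≤ 4.
  x = 3: f_y(3, y) = 3*y**2 - 28*y + 97; no integer root y with |y| ≤ 4.
  x = 4: f_y(4, y) = 3*y**2 - 32*y + 127; no integer root y with |y| ≤ 4.
Only singular point on the grid: (-3, 1).
Classify: substitute x = -3 + u, y = 1 + v and expand: f = u**3 + 2*u**2*v - u**2 - 2*u*v**2 + v**3 + v**2.
No constant or linear terms (consistent with a singular point). Quadratic part: -u**2 + v**2. Cubic part: u**3 + 2*u**2*v - 2*u*v**2 + v**3.
The quadratic part v**2 - u**2 = (v − u)(v + u) splits into two distinct linear factors, so there are two distinct tangent lines y − 1 = ±(x − -3) — this is a node (ordinary double point).
Classification: node.
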